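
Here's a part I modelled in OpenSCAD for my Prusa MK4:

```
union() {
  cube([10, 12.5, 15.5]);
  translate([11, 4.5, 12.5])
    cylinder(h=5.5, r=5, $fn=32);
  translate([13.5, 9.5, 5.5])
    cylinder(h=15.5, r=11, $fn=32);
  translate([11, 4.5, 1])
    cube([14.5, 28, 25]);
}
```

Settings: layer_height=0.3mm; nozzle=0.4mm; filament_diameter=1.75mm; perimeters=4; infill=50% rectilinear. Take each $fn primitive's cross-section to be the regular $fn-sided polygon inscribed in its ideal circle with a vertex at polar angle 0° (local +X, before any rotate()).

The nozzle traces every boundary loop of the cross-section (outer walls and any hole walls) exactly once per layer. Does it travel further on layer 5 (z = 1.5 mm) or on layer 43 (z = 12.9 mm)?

layer 5 (z = 1.5 mm)

Layer 5 (z = 1.5): the cube (footprint 10×12.5) is included at this height (perimeter 45.00 mm); the cylinder at (11, 4.5) is not intersected at this z (z outside [12.5, 18]); the cylinder at (13.5, 9.5) does not reach this height (z outside [5.5, 21]); the cube at (11, 4.5) (footprint 14.5×28) is included at this height (perimeter 85.00 mm); Taking the union: the 2 present regions are separate (no shared area or edge), so areas and boundary lengths simply add and each stays a separate island — boundary = 130.00 mm. So its perimeter = 130.00 mm. Layer 43 (z = 12.9): the cube (footprint 10×12.5) is included at this height (perimeter 45.00 mm); the cylinder at (11, 4.5): section is a regular 32-gon, circumradius r=5 (perimeter = 2·32·5.000·sin(180°/32) = 31.37 mm); the cylinder at (13.5, 9.5): section is a regular 32-gon, circumradius r=11 (perimeter = 2·32·11.000·sin(180°/32) = 69.00 mm); the 14.5×28 cube at (11, 4.5) contributes its full rectangle (perimeter 85.00 mm); Merging all regions: the regions partially overlap (shared area 342.74 mm²), so the edge portions inside another operand are dropped and the merged outline is re-measured after clipping — boundary = 110.04 mm. So its perimeter = 110.04 mm. Layer 5 is larger (130.00 vs 110.04 mm).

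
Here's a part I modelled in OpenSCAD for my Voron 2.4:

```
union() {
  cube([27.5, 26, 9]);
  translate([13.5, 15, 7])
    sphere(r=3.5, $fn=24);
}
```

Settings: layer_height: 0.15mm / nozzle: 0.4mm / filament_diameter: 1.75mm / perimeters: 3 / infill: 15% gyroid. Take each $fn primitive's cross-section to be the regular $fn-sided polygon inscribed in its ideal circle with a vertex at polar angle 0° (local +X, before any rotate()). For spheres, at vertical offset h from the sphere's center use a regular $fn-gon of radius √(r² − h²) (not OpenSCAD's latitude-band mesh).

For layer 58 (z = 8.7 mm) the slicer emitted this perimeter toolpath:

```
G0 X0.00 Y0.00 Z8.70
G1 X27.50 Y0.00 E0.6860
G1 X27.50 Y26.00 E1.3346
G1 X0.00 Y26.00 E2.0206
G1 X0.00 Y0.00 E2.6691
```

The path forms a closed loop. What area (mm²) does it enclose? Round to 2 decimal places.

Apply the shoelace formula to the sequence of (X, Y) vertices; enclosed area = 715.00 mm².

715.00 mm²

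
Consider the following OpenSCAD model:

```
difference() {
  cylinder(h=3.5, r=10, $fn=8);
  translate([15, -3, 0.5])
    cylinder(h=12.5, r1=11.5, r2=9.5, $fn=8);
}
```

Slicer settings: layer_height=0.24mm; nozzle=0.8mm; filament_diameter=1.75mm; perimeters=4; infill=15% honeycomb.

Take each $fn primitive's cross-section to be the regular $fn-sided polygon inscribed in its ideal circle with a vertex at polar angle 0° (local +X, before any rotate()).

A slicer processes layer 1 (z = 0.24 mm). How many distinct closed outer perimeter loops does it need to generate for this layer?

At z = 0.24 mm: the r=10 cylinder contributes a regular 8-gon of circumradius 10; the cone at (15, -3) is not intersected at this z (z outside [0.5, 13]); After the difference (first − rest): none of the subtracted shapes is present at this height, so the r=10 cylinder is unchanged — 1 connected region. The result has 1 disconnected region.

1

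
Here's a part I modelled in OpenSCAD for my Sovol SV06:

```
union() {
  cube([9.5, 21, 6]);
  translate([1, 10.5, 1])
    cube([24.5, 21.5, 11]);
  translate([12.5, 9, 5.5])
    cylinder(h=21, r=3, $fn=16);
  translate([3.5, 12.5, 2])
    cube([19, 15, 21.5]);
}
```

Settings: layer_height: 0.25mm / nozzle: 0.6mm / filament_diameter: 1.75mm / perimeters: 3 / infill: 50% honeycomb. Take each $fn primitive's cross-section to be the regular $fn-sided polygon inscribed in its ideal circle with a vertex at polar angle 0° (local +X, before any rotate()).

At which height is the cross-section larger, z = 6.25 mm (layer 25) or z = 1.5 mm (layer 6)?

layer 6 (z = 1.5 mm)

Layer 25 (z = 6.25): the cube does not reach this height (z outside [0, 6]); the 24.5×21.5 cube at (1, 10.5) contributes its full rectangle (area 526.75 mm²); the r=3 cylinder at (12.5, 9) contributes a regular 16-gon of circumradius 3 (area = (16/2)·3.000²·sin(360°/16) = 27.55 mm²); the cube at (3.5, 12.5) is present — its section is the full 19×15 rectangle (area 285.00 mm²); Merging all regions: the regions partially overlap — summed areas 839.30 mm² minus the doubly-counted overlap 290.28 mm² gives 549.02 mm² — area = 549.02 mm². So its area = 549.02 mm². Layer 6 (z = 1.5): the cube (footprint 9.5×21) is included at this height (area 199.50 mm²); the cube at (1, 10.5) (footprint 24.5×21.5) is included at this height (area 526.75 mm²); the cylinder at (12.5, 9) does not reach this height (z outside [5.5, 26.5]); the cube at (3.5, 12.5) is not intersected at this z (z outside [2, 23.5]); Merging all regions: the regions partially overlap — summed areas 726.25 mm² minus the doubly-counted overlap 89.25 mm² gives 637.00 mm² — area = 637.00 mm². So its area = 637.00 mm². Layer 6 is larger (637.00 vs 549.02 mm²).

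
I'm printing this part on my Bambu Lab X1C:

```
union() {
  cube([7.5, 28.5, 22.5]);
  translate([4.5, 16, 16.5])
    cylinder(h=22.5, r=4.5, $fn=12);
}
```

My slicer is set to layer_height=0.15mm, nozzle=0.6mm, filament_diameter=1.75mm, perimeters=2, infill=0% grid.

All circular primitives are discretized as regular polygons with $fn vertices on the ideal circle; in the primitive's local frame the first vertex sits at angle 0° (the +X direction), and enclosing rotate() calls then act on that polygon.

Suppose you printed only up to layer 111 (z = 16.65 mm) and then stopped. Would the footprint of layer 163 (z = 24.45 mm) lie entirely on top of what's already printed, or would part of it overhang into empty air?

entirely on top

Compare the two slices. At z = 16.65: the cube (footprint 7.5×28.5) is included at this height (area 213.75 mm²); the r=4.5 cylinder at (4.5, 16) gives a regular 12-gon of circumradius 4.5 (constant along its height) (area = (12/2)·4.500²·sin(360°/12) = 60.75 mm²); Taking the union: the regions partially overlap — summed areas 274.50 mm² minus the doubly-counted overlap 54.55 mm² gives 219.95 mm² — area = 219.95 mm². At z = 24.45: the cube is not intersected at this z (z outside [0, 22.5]); the r=4.5 cylinder at (4.5, 16) gives a regular 12-gon of circumradius 4.5 (constant along its height) (area = (12/2)·4.500²·sin(360°/12) = 60.75 mm²); Combining (union): only the r=4.5 cylinder at (4.5, 16) is present, so the union is just that shape — area = 60.75 mm². Checking containment: the cross-section at z = 24.45 is a subset of the cross-section at z = 16.65.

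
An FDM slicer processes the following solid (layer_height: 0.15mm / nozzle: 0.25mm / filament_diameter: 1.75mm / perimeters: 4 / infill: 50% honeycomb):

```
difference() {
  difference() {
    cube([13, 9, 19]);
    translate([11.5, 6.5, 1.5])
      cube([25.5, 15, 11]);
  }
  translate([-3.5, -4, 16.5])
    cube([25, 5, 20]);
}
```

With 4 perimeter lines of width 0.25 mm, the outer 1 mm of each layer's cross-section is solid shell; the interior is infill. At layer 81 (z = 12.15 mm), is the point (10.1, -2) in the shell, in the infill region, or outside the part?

At z = 12.15 mm: the 13×9 cube contributes its full rectangle; the 25.5×15 cube at (11.5, 6.5) contributes its full rectangle; Taking the first minus the rest: starting from the 13×9 cube, the 25.5×15 cube at (11.5, 6.5) partially overlaps it — only the 3.75 mm² overlap (of its 382.50 mm²) is removed, clipping the outline — 1 connected region; the cube at (-3.5, -4) is absent (z outside [16.5, 36.5]); Taking the first minus the rest: none of the subtracted shapes is present at this height, so that combined region is unchanged — 1 connected region. Overall, the cross-section is a single solid region. The nearest boundary edge runs (13.00, 0.00)→(0.00, 0.00); distance from the point to it = 2.00 mm. The point is not inside any of the regions above, so it lies outside the cross-section (2.00 mm from the nearest boundary).

outside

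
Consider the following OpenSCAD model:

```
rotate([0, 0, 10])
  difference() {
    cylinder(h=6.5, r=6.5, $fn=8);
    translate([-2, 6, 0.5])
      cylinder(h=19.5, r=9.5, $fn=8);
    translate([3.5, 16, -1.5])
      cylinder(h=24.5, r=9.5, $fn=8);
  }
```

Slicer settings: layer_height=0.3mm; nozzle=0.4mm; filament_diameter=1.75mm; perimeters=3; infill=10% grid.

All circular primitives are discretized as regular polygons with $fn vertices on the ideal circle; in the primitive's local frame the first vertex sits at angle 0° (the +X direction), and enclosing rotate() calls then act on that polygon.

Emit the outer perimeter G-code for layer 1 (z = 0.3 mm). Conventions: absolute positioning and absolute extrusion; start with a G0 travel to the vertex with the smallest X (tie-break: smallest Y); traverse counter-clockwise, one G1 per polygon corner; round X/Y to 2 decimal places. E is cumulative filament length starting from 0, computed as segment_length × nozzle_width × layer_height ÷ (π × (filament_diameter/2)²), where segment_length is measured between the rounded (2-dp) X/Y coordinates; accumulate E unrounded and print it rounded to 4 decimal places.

At z = 0.3 mm: the cylinder: section is a regular 8-gon, circumradius r=6.5; the cylinder at (-2, 6) is not intersected at this z (z outside [0.5, 20]); the r=9.5 cylinder at (3.5, 16) gives a regular 8-gon of circumradius 9.5 (constant along its height); Taking the first minus the rest: starting from the r=6.5 cylinder, the r=9.5 cylinder at (3.5, 16) misses the remaining region (no effect) — 1 connected region; (rotated 10° about Z; rotation is an isometry so areas/perimeters/island counts are preserved). The outline is a single polygon with 8 vertices. Extrusion per mm of travel: 0.4 × 0.3 / (π × 0.875²) = 0.049890. Accumulating E over each segment gives final E = 1.9850.

G0 X-6.40 Y-1.13 Z0.30
G1 X-3.73 Y-5.32 E0.2479
G1 X1.13 Y-6.40 E0.4963
G1 X5.32 Y-3.73 E0.7441
G1 X6.40 Y1.13 E0.9925
G1 X3.73 Y5.32 E1.2404
G1 X-1.13 Y6.40 E1.4888
G1 X-5.32 Y3.73 E1.7366
G1 X-6.40 Y-1.13 E1.9850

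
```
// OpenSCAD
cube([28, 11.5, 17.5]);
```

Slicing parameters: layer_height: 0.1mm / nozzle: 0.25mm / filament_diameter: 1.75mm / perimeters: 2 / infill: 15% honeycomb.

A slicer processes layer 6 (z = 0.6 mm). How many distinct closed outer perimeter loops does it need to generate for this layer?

At z = 0.6 mm: the 28×11.5 cube contributes its full rectangle. The result has 1 disconnected region.

1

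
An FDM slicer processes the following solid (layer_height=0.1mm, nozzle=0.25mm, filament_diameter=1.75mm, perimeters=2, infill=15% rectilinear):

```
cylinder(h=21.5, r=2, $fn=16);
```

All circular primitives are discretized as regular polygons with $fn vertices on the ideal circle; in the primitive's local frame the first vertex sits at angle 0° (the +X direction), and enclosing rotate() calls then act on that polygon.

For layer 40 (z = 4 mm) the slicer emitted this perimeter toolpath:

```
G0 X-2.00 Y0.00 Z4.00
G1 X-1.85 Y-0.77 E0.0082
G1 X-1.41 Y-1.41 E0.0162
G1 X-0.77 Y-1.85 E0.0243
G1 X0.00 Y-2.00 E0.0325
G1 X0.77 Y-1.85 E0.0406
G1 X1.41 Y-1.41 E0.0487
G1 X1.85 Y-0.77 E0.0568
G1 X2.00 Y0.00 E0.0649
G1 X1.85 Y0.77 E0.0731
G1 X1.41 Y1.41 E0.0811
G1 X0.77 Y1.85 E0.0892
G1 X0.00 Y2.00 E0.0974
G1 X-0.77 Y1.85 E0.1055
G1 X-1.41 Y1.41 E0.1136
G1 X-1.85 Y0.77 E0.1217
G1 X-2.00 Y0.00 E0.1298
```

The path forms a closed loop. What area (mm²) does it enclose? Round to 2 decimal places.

12.25 mm²

Apply the shoelace formula to the sequence of (X, Y) vertices; enclosed area = 12.25 mm².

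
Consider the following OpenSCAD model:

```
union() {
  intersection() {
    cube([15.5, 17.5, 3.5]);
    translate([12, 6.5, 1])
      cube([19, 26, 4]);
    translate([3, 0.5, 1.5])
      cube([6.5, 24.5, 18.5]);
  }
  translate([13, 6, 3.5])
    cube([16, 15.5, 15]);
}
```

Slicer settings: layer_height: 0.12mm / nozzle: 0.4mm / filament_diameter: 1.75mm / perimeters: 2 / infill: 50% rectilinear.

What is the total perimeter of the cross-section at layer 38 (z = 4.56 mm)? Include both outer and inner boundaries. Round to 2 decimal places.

At z = 4.56 mm: the cube is absent (z outside [0, 3.5]); the cube at (12, 6.5) is present — its section is the full 19×26 rectangle (perimeter 90.00 mm); the cube at (3, 0.5) (footprint 6.5×24.5) is included at this height (perimeter 62.00 mm); Taking the intersection: at least one operand is absent at this height, so nothing remains; the cube at (13, 6) is present — its section is the full 16×15.5 rectangle (perimeter 63.00 mm); Taking the union: only the 16×15.5 cube at (13, 6) is present, so the union is just that shape — boundary = 63.00 mm. Overall, the cross-section is a single solid region. Total boundary length (outer) = 63.00 mm.

63.00 mm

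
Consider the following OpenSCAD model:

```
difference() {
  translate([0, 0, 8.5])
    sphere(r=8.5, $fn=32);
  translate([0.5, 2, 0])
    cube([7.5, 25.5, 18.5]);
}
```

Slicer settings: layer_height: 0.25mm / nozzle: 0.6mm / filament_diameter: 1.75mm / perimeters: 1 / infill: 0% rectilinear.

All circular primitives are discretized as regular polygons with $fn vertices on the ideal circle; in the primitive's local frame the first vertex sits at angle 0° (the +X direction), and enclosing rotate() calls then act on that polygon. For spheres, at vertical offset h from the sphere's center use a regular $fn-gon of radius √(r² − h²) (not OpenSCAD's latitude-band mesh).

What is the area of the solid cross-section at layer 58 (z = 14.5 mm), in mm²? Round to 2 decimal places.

At z = 14.5 mm: the r=8.5 sphere slices to a regular 32-gon of circumradius 6.021 (√(r²−h²) with h=6 from center) (area = (32/2)·6.021²·sin(360°/32) = 113.15 mm²); the cube at (0.5, 2) (footprint 7.5×25.5) is included at this height (area 191.25 mm²); Taking the first minus the rest: starting from the r=8.5 sphere (113.15 mm²), the 7.5×25.5 cube at (0.5, 2) partially overlaps it — only the 14.52 mm² overlap (of its 191.25 mm²) is removed, clipping the outline — area = 98.64 mm². Overall, the cross-section is a single solid region. Net area = 98.64 mm².

98.64 mm²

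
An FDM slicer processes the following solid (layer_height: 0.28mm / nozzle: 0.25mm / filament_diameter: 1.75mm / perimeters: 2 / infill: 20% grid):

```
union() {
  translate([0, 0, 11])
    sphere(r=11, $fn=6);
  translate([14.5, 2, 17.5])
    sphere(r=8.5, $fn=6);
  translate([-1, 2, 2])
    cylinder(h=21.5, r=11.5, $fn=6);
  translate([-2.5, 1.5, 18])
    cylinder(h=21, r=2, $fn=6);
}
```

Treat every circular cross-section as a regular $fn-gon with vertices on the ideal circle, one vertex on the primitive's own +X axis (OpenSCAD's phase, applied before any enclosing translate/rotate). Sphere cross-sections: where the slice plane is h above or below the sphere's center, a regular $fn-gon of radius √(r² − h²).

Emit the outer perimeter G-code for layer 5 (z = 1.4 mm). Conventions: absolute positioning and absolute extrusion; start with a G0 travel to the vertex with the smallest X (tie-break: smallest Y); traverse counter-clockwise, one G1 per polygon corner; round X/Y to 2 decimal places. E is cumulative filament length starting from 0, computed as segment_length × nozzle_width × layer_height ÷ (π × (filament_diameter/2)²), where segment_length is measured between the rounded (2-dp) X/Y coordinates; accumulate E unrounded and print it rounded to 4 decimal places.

At z = 1.4 mm: the r=11 sphere contributes a regular 6-gon of circumradius √(11²−9.6²) = 5.370; the sphere at (14.5, 2) is not intersected at this z (|z−center|=16.100 > r=8.5); the cylinder at (-1, 2) is not intersected at this z (z outside [2, 23.5]); the cylinder at (-2.5, 1.5) is absent (z outside [18, 39]); Taking the union: only the r=11 sphere is present, so the union is just that shape — 1 connected region. The outline is a single polygon with 6 vertices. Extrusion per mm of travel: 0.25 × 0.28 / (π × 0.875²) = 0.029103. Accumulating E over each segment gives final E = 0.9379.

G0 X-5.37 Y0.00 Z1.40
G1 X-2.69 Y-4.65 E0.1562
G1 X2.69 Y-4.65 E0.3128
G1 X5.37 Y0.00 E0.4690
G1 X2.69 Y4.65 E0.6252
G1 X-2.69 Y4.65 E0.7817
G1 X-5.37 Y0.00 E0.9379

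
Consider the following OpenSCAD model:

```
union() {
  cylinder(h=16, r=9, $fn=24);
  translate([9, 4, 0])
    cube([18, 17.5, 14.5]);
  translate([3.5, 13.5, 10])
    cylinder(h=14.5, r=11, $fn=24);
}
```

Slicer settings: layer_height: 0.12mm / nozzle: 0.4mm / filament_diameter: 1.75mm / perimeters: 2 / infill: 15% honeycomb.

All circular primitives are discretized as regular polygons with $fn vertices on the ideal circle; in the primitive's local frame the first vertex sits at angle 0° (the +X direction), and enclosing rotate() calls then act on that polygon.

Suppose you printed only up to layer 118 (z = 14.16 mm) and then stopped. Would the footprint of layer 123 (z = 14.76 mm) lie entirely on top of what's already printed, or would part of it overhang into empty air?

Compare the two slices. At z = 14.16: the r=9 cylinder contributes a regular 24-gon of circumradius 9 (area = (24/2)·9.000²·sin(360°/24) = 251.57 mm²); the cube at (9, 4) is present — its section is the full 18×17.5 rectangle (area 315.00 mm²); the r=11 cylinder at (3.5, 13.5) contributes a regular 24-gon of circumradius 11 (area = (24/2)·11.000²·sin(360°/24) = 375.81 mm²); Combining (union): the regions partially overlap — summed areas 942.38 mm² minus the doubly-counted overlap 128.95 mm² gives 813.43 mm² — area = 813.43 mm². At z = 14.76: the cylinder: section is a regular 24-gon, circumradius r=9 (area = (24/2)·9.000²·sin(360°/24) = 251.57 mm²); the cube at (9, 4) is not intersected at this z (z outside [0, 14.5]); the cylinder at (3.5, 13.5): section is a regular 24-gon, circumradius r=11 (area = (24/2)·11.000²·sin(360°/24) = 375.81 mm²); Combining (union): the regions partially overlap — summed areas 627.38 mm² minus the doubly-counted overlap 57.59 mm² gives 569.78 mm² — area = 569.78 mm². Checking containment: the cross-section at z = 14.76 is a subset of the cross-section at z = 14.16.

entirely on top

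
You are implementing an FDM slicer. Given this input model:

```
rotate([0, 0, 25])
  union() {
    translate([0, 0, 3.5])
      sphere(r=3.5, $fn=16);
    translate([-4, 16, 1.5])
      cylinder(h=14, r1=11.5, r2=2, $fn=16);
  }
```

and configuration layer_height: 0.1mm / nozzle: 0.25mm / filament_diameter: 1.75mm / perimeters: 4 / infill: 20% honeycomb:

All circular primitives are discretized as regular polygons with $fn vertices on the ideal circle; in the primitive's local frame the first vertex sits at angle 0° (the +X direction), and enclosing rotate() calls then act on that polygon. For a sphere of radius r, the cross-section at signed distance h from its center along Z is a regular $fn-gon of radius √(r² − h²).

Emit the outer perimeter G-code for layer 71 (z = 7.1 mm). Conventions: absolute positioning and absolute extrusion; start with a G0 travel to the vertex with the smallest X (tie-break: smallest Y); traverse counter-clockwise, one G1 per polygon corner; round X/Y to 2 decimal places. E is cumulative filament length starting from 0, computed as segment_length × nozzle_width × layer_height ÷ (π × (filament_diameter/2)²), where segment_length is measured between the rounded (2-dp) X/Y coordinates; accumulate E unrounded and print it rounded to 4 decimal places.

G0 X-18.08 Y12.47 Z7.10
G1 X-17.37 Y9.56 E0.0311
G1 X-15.59 Y7.13 E0.0624
G1 X-13.02 Y5.57 E0.0937
G1 X-10.05 Y5.12 E0.1249
G1 X-7.13 Y5.83 E0.1561
G1 X-4.71 Y7.61 E0.1874
G1 X-3.15 Y10.18 E0.2186
G1 X-2.69 Y13.15 E0.2499
G1 X-3.41 Y16.06 E0.2810
G1 X-5.19 Y18.49 E0.3123
G1 X-7.75 Y20.05 E0.3435
G1 X-10.72 Y20.50 E0.3747
G1 X-13.64 Y19.79 E0.4059
G1 X-16.06 Y18.01 E0.4372
G1 X-17.62 Y15.44 E0.4684
G1 X-18.08 Y12.47 E0.4996

At z = 7.1 mm: the sphere is absent (|z−center|=3.600 > r=3.5); the cone at (-4, 16) (r1=11.5→r2=2) has section circumradius 7.700 here — a regular 16-gon; Taking the union: only the cone at (-4, 16) is present, so the union is just that shape — 1 connected region; (whole slice rotated 25° about Z — lengths, areas and connectivity unchanged). The outline is a single polygon with 16 vertices. Extrusion per mm of travel: 0.25 × 0.1 / (π × 0.875²) = 0.010394. Accumulating E over each segment gives final E = 0.4996.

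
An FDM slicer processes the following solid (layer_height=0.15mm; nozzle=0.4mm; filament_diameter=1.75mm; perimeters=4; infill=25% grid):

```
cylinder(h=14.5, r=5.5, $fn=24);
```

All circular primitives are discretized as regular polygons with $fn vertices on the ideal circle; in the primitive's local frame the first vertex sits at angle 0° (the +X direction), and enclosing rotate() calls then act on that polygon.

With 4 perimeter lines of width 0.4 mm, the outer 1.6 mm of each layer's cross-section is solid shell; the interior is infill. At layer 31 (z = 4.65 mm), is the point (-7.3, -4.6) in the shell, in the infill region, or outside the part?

At z = 4.65 mm: the cylinder: section is a regular 24-gon, circumradius r=5.5. Overall, the cross-section is a single solid region. The nearest boundary edge runs (-5.31, -1.42)→(-4.76, -2.75); distance from the point to it = 3.14 mm. The point is not inside any of the regions above, so it lies outside the cross-section (3.14 mm from the nearest boundary).

outside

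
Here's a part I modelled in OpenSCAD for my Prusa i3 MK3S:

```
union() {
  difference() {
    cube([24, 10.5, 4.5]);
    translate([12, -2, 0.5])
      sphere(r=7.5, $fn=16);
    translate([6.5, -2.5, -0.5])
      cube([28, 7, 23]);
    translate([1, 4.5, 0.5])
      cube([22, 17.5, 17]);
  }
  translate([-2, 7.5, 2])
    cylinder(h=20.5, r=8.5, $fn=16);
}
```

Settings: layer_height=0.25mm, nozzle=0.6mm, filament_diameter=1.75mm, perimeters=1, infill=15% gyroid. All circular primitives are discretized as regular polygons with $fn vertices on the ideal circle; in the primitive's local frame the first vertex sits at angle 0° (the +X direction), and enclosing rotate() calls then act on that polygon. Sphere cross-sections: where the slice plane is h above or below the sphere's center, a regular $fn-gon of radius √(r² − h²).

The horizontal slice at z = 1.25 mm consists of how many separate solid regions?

At z = 1.25 mm: the cube is present — its section is the full 24×10.5 rectangle; the r=7.5 sphere at (12, -2) slices to a regular 16-gon of circumradius 7.462 (√(r²−h²) with h=0.75 from center); the 28×7 cube at (6.5, -2.5) contributes its full rectangle; the cube at (1, 4.5) is present — its section is the full 22×17.5 rectangle; Taking the first minus the rest: starting from the 24×10.5 cube, the r=7.5 sphere at (12, -2) partially overlaps it — only the 56.19 mm² overlap (of its 170.49 mm²) is removed, clipping the outline; the 28×7 cube at (6.5, -2.5) partially overlaps it — only the 29.39 mm² overlap (of its 196.00 mm²) is removed, clipping the outline; the 22×17.5 cube at (1, 4.5) partially overlaps it — only the 127.89 mm² overlap (of its 385.00 mm²) is removed, clipping the outline — 2 connected regions; the cylinder at (-2, 7.5) is not intersected at this z (z outside [2, 22.5]); Taking the union: only that combined region is present, so the union is just that shape — 2 connected regions. The result has 2 disconnected regions.

2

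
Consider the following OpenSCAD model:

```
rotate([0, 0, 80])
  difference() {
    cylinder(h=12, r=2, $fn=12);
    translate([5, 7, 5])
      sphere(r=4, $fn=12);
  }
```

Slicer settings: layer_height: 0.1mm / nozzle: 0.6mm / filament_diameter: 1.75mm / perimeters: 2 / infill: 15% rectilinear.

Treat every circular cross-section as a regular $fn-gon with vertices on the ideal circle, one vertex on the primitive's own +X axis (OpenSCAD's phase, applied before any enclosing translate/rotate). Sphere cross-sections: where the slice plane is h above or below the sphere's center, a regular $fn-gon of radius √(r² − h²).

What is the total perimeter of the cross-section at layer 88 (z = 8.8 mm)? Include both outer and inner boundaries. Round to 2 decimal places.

At z = 8.8 mm: the r=2 cylinder gives a regular 12-gon of circumradius 2 (constant along its height) (perimeter = 2·12·2.000·sin(180°/12) = 12.42 mm); the r=4 sphere at (5, 7) slices to a regular 12-gon of circumradius 1.249 (√(r²−h²) with h=3.8 from center) (perimeter = 2·12·1.249·sin(180°/12) = 7.76 mm); Taking the first minus the rest: starting from the r=2 cylinder, the r=4 sphere at (5, 7) misses the remaining region (no effect) — boundary = 12.42 mm; (rotated 80° about Z; rotation is an isometry so areas/perimeters/island counts are preserved). Overall, the cross-section is a single solid region. Total boundary length (outer) = 12.42 mm.

12.42 mm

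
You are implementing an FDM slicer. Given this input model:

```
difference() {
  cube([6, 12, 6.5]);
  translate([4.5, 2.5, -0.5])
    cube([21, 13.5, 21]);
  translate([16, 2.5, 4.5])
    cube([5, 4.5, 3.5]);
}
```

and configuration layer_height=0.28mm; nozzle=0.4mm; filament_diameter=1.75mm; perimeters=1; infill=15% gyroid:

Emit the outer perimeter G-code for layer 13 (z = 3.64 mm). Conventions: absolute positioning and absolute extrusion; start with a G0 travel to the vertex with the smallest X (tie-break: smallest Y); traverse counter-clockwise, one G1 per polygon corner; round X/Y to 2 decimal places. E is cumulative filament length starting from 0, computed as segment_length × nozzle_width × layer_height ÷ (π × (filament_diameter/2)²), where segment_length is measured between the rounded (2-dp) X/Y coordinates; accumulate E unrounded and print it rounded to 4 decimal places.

At z = 3.64 mm: the cube (footprint 6×12) is included at this height; the 21×13.5 cube at (4.5, 2.5) contributes its full rectangle; the cube at (16, 2.5) is absent (z outside [4.5, 8]); Taking the first minus the rest: starting from the 6×12 cube, the 21×13.5 cube at (4.5, 2.5) partially overlaps it — only the 14.25 mm² overlap (of its 283.50 mm²) is removed, clipping the outline — 1 connected region. The outline is a single polygon with 6 vertices. Extrusion per mm of travel: 0.4 × 0.28 / (π × 0.875²) = 0.046564. Accumulating E over each segment gives final E = 1.6763.

G0 X0.00 Y0.00 Z3.64
G1 X6.00 Y0.00 E0.2794
G1 X6.00 Y2.50 E0.3958
G1 X4.50 Y2.50 E0.4656
G1 X4.50 Y12.00 E0.9080
G1 X0.00 Y12.00 E1.1175
G1 X0.00 Y0.00 E1.6763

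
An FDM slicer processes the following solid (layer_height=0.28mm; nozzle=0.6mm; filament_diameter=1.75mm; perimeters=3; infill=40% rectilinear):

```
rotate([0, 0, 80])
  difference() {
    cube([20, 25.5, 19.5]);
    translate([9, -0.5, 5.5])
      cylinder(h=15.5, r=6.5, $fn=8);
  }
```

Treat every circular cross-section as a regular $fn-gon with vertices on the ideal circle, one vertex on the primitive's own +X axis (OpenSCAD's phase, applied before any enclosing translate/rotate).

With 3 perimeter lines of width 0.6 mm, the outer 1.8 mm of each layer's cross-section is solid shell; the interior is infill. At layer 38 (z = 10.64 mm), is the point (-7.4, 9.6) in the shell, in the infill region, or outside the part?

infill

At z = 10.64 mm: the cube (footprint 20×25.5) is included at this height; the r=6.5 cylinder at (9, -0.5) contributes a regular 8-gon of circumradius 6.5; After the difference (first − rest): starting from the 20×25.5 cube, the r=6.5 cylinder at (9, -0.5) partially overlaps it — only the 53.35 mm² overlap (of its 119.50 mm²) is removed, clipping the outline — 1 connected region; (whole slice rotated 80° about Z — lengths, areas and connectivity unchanged). Overall, the cross-section is a single solid region. Undo the 80° rotation: the query point maps to (8.169, 8.955) in the un-rotated model frame. The nearest boundary edge runs (13.60, 4.10)→(9.00, 6.00); distance from the point to it = 3.07 mm. The point is inside the cross-section and 3.07 mm from the nearest boundary — more than the 1.8 mm shell width (3 × 0.6), so it's in the infill interior.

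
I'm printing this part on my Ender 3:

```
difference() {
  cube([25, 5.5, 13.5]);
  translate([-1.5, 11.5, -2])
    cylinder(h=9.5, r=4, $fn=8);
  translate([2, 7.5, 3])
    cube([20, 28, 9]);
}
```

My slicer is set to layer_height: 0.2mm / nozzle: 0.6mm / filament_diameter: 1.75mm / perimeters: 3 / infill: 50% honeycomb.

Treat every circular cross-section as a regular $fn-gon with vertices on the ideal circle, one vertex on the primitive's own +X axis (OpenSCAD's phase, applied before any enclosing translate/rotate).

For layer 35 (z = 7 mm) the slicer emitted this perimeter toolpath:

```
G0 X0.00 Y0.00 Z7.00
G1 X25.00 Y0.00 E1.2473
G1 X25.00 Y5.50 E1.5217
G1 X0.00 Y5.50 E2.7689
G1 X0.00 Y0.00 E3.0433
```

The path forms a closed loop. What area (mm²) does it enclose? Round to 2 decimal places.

137.50 mm²

Apply the shoelace formula to the sequence of (X, Y) vertices; enclosed area = 137.50 mm².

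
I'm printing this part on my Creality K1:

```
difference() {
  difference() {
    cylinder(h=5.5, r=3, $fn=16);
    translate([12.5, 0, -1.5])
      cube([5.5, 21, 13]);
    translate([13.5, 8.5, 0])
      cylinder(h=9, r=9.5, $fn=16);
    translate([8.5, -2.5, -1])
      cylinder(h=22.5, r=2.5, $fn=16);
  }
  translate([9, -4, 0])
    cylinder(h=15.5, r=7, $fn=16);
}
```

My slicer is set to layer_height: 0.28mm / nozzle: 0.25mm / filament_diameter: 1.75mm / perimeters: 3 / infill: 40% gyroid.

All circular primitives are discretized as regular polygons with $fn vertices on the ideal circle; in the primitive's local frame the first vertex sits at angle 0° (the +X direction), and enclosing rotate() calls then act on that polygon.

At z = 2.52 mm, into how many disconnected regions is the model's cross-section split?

1

At z = 2.52 mm: the r=3 cylinder gives a regular 16-gon of circumradius 3 (constant along its height); the cube at (12.5, 0) (footprint 5.5×21) is included at this height; the r=9.5 cylinder at (13.5, 8.5) gives a regular 16-gon of circumradius 9.5 (constant along its height); the r=2.5 cylinder at (8.5, -2.5) contributes a regular 16-gon of circumradius 2.5; Subtracting the remaining from the first: starting from the r=3 cylinder, the 5.5×21 cube at (12.5, 0) misses the remaining region (no effect); the r=9.5 cylinder at (13.5, 8.5) misses the remaining region (no effect); the r=2.5 cylinder at (8.5, -2.5) misses the remaining region (no effect) — 1 connected region; the cylinder at (9, -4): section is a regular 16-gon, circumradius r=7; Subtracting the remaining from the first: starting from that combined region, the r=7 cylinder at (9, -4) partially overlaps it — only the 0.05 mm² overlap (of its 150.01 mm²) is removed, clipping the outline — 1 connected region. The result has 1 disconnected region.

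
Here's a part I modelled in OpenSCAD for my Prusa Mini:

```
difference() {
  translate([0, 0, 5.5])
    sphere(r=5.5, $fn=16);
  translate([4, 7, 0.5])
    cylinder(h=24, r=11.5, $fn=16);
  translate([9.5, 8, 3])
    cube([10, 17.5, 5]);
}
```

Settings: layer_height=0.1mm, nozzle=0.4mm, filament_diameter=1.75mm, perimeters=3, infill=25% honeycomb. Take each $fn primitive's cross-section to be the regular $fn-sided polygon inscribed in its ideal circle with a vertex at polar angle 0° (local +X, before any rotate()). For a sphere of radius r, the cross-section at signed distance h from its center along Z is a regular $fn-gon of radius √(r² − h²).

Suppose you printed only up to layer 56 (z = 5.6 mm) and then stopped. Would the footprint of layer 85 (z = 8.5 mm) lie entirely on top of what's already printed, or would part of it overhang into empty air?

entirely on top

Compare the two slices. At z = 5.6: the sphere: section is a regular 16-gon, circumradius = √(r²−h²) = √(5.5²−0.1²) = 5.499 (area = (16/2)·5.499²·sin(360°/16) = 92.58 mm²); the r=11.5 cylinder at (4, 7) gives a regular 16-gon of circumradius 11.5 (constant along its height) (area = (16/2)·11.500²·sin(360°/16) = 404.88 mm²); the cube at (9.5, 8) (footprint 10×17.5) is included at this height (area 175.00 mm²); Taking the first minus the rest: starting from the r=5.5 sphere (92.58 mm²), the r=11.5 cylinder at (4, 7) partially overlaps it — only the 76.56 mm² overlap (of its 404.88 mm²) is removed, clipping the outline; the 10×17.5 cube at (9.5, 8) misses the remaining region (no effect) — area = 16.02 mm². At z = 8.5: the r=5.5 sphere slices to a regular 16-gon of circumradius 4.610 (√(r²−h²) with h=3 from center) (area = (16/2)·4.610²·sin(360°/16) = 65.06 mm²); the r=11.5 cylinder at (4, 7) gives a regular 16-gon of circumradius 11.5 (constant along its height) (area = (16/2)·11.500²·sin(360°/16) = 404.88 mm²); the cube at (9.5, 8) is not intersected at this z (z outside [3, 8]); Taking the first minus the rest: starting from the r=5.5 sphere (65.06 mm²), the r=11.5 cylinder at (4, 7) partially overlaps it — only the 58.48 mm² overlap (of its 404.88 mm²) is removed, clipping the outline — area = 6.58 mm². Checking containment: the cross-section at z = 8.5 is a subset of the cross-section at z = 5.6.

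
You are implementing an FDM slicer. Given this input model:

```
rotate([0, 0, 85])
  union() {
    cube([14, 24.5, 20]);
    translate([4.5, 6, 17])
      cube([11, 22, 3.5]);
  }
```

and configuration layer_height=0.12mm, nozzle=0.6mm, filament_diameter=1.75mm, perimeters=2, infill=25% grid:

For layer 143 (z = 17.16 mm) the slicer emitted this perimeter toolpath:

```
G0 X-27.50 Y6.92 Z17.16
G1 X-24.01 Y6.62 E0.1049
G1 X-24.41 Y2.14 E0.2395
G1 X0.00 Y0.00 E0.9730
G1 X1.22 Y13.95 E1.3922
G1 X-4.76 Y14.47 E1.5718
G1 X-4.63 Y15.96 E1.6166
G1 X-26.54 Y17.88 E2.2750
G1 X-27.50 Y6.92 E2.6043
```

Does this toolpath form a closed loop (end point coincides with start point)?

Start point (G0): (-27.50, 6.92). End point (last G1): the path returns to the start — closed.

yes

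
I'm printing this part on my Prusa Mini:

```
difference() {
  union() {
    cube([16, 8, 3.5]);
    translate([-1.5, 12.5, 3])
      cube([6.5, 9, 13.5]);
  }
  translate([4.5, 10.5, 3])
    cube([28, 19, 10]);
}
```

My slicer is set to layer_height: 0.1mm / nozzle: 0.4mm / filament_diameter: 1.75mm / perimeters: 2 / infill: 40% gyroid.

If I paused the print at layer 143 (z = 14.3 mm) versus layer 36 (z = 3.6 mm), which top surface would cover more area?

layer 143 (z = 14.3 mm)

Layer 143 (z = 14.3): the cube does not reach this height (z outside [0, 3.5]); the cube at (-1.5, 12.5) is present — its section is the full 6.5×9 rectangle (area 58.50 mm²); Merging all regions: only the 6.5×9 cube at (-1.5, 12.5) is present, so the union is just that shape — area = 58.50 mm²; the cube at (4.5, 10.5) is absent (z outside [3, 13]); Taking the first minus the rest: none of the subtracted shapes is present at this height, so the result so far is unchanged — area = 58.50 mm². So its area = 58.50 mm². Layer 36 (z = 3.6): the cube is absent (z outside [0, 3.5]); the cube at (-1.5, 12.5) is present — its section is the full 6.5×9 rectangle (area 58.50 mm²); Taking the union: only the 6.5×9 cube at (-1.5, 12.5) is present, so the union is just that shape — area = 58.50 mm²; the cube at (4.5, 10.5) is present — its section is the full 28×19 rectangle (area 532.00 mm²); After the difference (first − rest): starting from the result so far (58.50 mm²), the 28×19 cube at (4.5, 10.5) partially overlaps it — only the 4.50 mm² overlap (of its 532.00 mm²) is removed, clipping the outline — area = 54.00 mm². So its area = 54.00 mm². Layer 143 is larger (58.50 vs 54.00 mm²).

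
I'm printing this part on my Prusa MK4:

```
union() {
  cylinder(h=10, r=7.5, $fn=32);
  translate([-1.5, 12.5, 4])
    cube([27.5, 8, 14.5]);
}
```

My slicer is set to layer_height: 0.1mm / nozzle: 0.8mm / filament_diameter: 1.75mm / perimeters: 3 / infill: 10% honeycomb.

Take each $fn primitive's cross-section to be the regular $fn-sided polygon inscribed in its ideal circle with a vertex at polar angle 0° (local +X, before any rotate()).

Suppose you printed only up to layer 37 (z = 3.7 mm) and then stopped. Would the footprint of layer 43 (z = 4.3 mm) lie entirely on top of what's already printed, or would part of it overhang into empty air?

Compare the two slices. At z = 3.7: the cylinder: section is a regular 32-gon, circumradius r=7.5 (area = (32/2)·7.500²·sin(360°/32) = 175.58 mm²); the cube at (-1.5, 12.5) is absent (z outside [4, 18.5]); Taking the union: only the r=7.5 cylinder is present, so the union is just that shape — area = 175.58 mm². At z = 4.3: the r=7.5 cylinder contributes a regular 32-gon of circumradius 7.5 (area = (32/2)·7.500²·sin(360°/32) = 175.58 mm²); the cube at (-1.5, 12.5) (footprint 27.5×8) is included at this height (area 220.00 mm²); Taking the union: the 2 present regions are separate (no shared area or edge), so areas and boundary lengths simply add and each stays a separate island — area = 395.58 mm². Checking containment: at z = 4.3 the cross-section extends beyond the z = 3.7 cross-section by about 220.00 mm².

part overhangs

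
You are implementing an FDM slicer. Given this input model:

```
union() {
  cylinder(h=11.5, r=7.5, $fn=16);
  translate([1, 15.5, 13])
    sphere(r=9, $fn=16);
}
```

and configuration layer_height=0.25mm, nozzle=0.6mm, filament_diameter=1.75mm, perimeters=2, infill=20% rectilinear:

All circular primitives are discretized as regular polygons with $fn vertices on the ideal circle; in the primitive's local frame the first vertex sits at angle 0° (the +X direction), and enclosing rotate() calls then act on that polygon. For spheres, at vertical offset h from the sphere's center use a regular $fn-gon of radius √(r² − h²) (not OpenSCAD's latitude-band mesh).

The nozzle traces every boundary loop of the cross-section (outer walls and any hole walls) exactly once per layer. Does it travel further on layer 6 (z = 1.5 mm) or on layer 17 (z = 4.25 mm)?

Layer 6 (z = 1.5): the cylinder: section is a regular 16-gon, circumradius r=7.5 (perimeter = 2·16·7.500·sin(180°/16) = 46.82 mm); the sphere at (1, 15.5) is not intersected at this z (|z−center|=11.500 > r=9); Taking the union: only the r=7.5 cylinder is present, so the union is just that shape — boundary = 46.82 mm. So its perimeter = 46.82 mm. Layer 17 (z = 4.25): the r=7.5 cylinder contributes a regular 16-gon of circumradius 7.5 (perimeter = 2·16·7.500·sin(180°/16) = 46.82 mm); the sphere at (1, 15.5): section is a regular 16-gon, circumradius = √(r²−h²) = √(9²−8.75²) = 2.107 (perimeter = 2·16·2.107·sin(180°/16) = 13.15 mm); Merging all regions: the 2 present regions are separate (no shared area or edge), so areas and boundary lengths simply add and each stays a separate island — boundary = 59.97 mm. So its perimeter = 59.97 mm. Layer 17 is larger (59.97 vs 46.82 mm).

layer 17 (z = 4.25 mm)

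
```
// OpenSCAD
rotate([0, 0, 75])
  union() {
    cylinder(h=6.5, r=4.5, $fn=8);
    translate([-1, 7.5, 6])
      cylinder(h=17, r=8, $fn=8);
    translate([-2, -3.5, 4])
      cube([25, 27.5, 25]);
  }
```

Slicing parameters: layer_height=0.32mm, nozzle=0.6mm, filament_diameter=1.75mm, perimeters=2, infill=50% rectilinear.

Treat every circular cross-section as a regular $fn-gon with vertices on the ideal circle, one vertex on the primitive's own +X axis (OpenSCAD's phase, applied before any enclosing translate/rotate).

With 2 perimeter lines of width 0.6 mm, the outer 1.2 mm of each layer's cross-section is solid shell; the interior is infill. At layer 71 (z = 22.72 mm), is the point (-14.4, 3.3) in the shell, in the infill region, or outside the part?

At z = 22.72 mm: the cylinder does not reach this height (z outside [0, 6.5]); the r=8 cylinder at (-1, 7.5) contributes a regular 8-gon of circumradius 8; the cube at (-2, -3.5) (footprint 25×27.5) is included at this height; Merging all regions: the regions partially overlap (shared area 106.10 mm²), so overlapping operands fuse into one piece — 1 connected region; (rotated 75° about Z; rotation is an isometry so areas/perimeters/island counts are preserved). Overall, the cross-section is a single solid region. Undo the 75° rotation: the query point maps to (-0.539, 14.763) in the un-rotated model frame. The nearest boundary edge runs (-6.66, 13.16)→(-2.00, 15.09); distance from the point to it = 1.50 mm. The point is inside the cross-section and 1.50 mm from the nearest boundary — more than the 1.2 mm shell width (2 × 0.6), so it's in the infill interior.

infill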